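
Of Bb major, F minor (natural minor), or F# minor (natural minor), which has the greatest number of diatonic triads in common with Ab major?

F minor

Triads of Ab major: Ab major (I), Bb minor (ii), C minor (iii), Db major (IV), Eb major (V), F minor (vi), G diminished (vii°).
Bb major shares 2: Cm, Eb.
F minor (natural minor) shares 7: Ab, Bbm, Cm, Db, Eb, Fm, Gdim.
F# minor (natural minor) shares 0: none.
The most common triads (7) are shared with F minor.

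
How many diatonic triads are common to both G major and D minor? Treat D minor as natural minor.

Diatonic triads of G major: G major (I), A minor (ii), B minor (iii), C major (IV), D major (V), E minor (vi), F# diminished (vii°).
Diatonic triads of D minor (natural minor): D minor (i), E diminished (ii°), F major (III), G minor (iv), A minor (v), Bb major (VI), C major (VII).
Matching root and quality in both lists: A minor, C major.
That gives 2 common triads.

2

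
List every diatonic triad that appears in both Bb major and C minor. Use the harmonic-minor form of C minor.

Triads in Bb major: Bb (I), Cm (ii), Dm (iii), Eb (IV), F (V), Gm (vi), Adim (vii°).
Triads in C minor (harmonic minor): Cm (i), Ddim (ii°), Ebaug (III+), Fm (iv), G (V), Ab (VI), Bdim (vii°).
Shared triads with their functions: Cm (ii in Bb major, i in C minor).

Cm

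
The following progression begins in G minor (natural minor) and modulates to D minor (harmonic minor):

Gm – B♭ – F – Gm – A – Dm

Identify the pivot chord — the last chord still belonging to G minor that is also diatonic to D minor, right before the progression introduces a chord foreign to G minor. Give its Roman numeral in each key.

Chords diatonic to G minor: Gm, Adim, B♭, Cm, Dm, E♭, F.
Reading the progression, the first chord not in that set is A, so the modulation leaves G minor there.
The chord immediately before A is Gm, which is diatonic to both keys: i in G minor and iv in D minor.

Gm — i in G minor, iv in D minor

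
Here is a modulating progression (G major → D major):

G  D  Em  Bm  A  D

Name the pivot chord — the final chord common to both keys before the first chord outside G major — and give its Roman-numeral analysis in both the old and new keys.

Chords diatonic to G major: G, Am, Bm, C, D, Em, F#dim.
Reading the progression, the first chord not in that set is A, so the modulation leaves G major there.
The chord immediately before A is Bm, which is diatonic to both keys: iii in G major and vi in D major.

Bm — iii in G major, vi in D major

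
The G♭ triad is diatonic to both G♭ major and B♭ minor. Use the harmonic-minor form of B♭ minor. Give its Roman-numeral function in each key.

I in G♭ major; VI in B♭ minor

The scale of G♭ major is G♭ A♭ B♭ C♭ D♭ E♭ F; G♭ is degree 1, and the triad built there (G♭-B♭-D♭) is major, so it is I.
The scale of B♭ minor (harmonic minor) is B♭ C D♭ E♭ F G♭ A; G♭ is degree 6, and the triad built there (G♭-B♭-D♭) is major, so it is VI.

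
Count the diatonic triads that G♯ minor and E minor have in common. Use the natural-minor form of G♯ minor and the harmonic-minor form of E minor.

1

Diatonic triads of G♯ minor (natural minor): G♯m (i), A♯dim (ii°), B (III), C♯m (iv), D♯m (v), E (VI), F♯ (VII).
Diatonic triads of E minor (harmonic minor): Em (i), F♯dim (ii°), Gaug (III+), Am (iv), B (V), C (VI), D♯dim (vii°).
Matching root and quality in both lists: B.
That gives 1 common triad.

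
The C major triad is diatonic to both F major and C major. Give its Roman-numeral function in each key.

V in F major; I in C major

The scale of F major is F G A B♭ C D E; C is degree 5, and the triad built there (C-E-G) is major, so it is V.
The scale of C major is C D E F G A B; C is degree 1, and the triad built there (C-E-G) is major, so it is I.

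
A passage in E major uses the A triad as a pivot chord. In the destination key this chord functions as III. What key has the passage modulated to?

The numeral III denotes a major triad on scale degree 3. With A on degree 3, the tonic of the new key is F#.
Degree 3 carries a major triad in natural-minor keys, so the destination is F# minor.
Check: the diatonic triads of F# minor (natural minor) are F#m (i), G#dim (ii°), A (III), Bm (iv), C#m (v), D (VI), E (VII) — A is indeed III.

F# minor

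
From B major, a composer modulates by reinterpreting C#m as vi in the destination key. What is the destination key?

The numeral vi denotes a minor triad on scale degree 6. With C# on degree 6, the tonic of the new key is E.
Degree 6 carries a minor triad in major keys, so the destination is E major.
Check: the diatonic triads of E major are E (I), F#m (ii), G#m (iii), A (IV), B (V), C#m (vi), D#dim (vii°) — C#m is indeed vi.

E major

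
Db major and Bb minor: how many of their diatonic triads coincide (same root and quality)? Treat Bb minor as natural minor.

7

Diatonic triads of Db major: Db (I), Ebm (ii), Fm (iii), Gb (IV), Ab (V), Bbm (vi), Cdim (vii°).
Diatonic triads of Bb minor (natural minor): Bbm (i), Cdim (ii°), Db (III), Ebm (iv), Fm (v), Gb (VI), Ab (VII).
Matching root and quality in both lists: Db, Ebm, Fm, Gb, Ab, Bbm, Cdim.
That gives 7 common triads.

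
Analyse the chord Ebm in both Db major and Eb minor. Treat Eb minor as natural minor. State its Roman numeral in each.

The scale of Db major is Db Eb F Gb Ab Bb C; Eb is degree 2, and the triad built there (Eb-Gb-Bb) is minor, so it is ii.
The scale of Eb minor (natural minor) is Eb F Gb Ab Bb Cb Db; Eb is degree 1, and the triad built there (Eb-Gb-Bb) is minor, so it is i.

ii in Db major; i in Eb minor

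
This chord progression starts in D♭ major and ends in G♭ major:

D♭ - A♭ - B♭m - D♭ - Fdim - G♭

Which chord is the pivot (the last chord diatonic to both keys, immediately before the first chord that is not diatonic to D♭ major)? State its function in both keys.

D♭ — I in D♭ major, V in G♭ major

Chords diatonic to D♭ major: D♭, E♭m, Fm, G♭, A♭, B♭m, Cdim.
Reading the progression, the first chord not in that set is Fdim, so the modulation leaves D♭ major there.
The chord immediately before Fdim is D♭, which is diatonic to both keys: I in D♭ major and V in G♭ major.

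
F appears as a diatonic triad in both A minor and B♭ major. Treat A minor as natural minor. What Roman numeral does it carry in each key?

VI in A minor; V in B♭ major

The scale of A minor (natural minor) is A B C D E F G; F is degree 6, and the triad built there (F-A-C) is major, so it is VI.
The scale of B♭ major is B♭ C D E♭ F G A; F is degree 5, and the triad built there (F-A-C) is major, so it is V.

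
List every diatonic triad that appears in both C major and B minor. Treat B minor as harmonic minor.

Triads in C major: C (I), Dm (ii), Em (iii), F (IV), G (V), Am (vi), Bdim (vii°).
Triads in B minor (harmonic minor): Bm (i), C#dim (ii°), Daug (III+), Em (iv), F# (V), G (VI), A#dim (vii°).
Shared triads with their functions: Em (iii in C major, iv in B minor); G (V in C major, VI in B minor).

Em, G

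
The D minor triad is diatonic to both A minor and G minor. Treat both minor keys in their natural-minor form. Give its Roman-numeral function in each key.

iv in A minor; v in G minor

The scale of A minor (natural minor) is A B C D E F G; D is degree 4, and the triad built there (D-F-A) is minor, so it is iv.
The scale of G minor (natural minor) is G A Bb C D Eb F; D is degree 5, and the triad built there (D-F-A) is minor, so it is v.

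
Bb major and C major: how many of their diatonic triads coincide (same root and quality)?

Diatonic triads of Bb major: Bb (I), Cm (ii), Dm (iii), Eb (IV), F (V), Gm (vi), Adim (vii°).
Diatonic triads of C major: C (I), Dm (ii), Em (iii), F (IV), G (V), Am (vi), Bdim (vii°).
Matching root and quality in both lists: Dm, F.
That gives 2 common triads.

2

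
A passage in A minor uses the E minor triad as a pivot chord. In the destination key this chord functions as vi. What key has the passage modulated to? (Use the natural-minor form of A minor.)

The numeral vi denotes a minor triad on scale degree 6. With E on degree 6, the tonic of the new key is G.
Degree 6 carries a minor triad in major keys, so the destination is G major.
Check: the diatonic triads of G major are G (I), Am (ii), Bm (iii), C (IV), D (V), Em (vi), F♯dim (vii°) — E minor is indeed vi.

G major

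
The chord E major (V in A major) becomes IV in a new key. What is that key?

B major

The numeral IV denotes a major triad on scale degree 4. With E on degree 4, the tonic of the new key is B.
Degree 4 carries a major triad in major keys, so the destination is B major.
Check: the diatonic triads of B major are B (I), C#m (ii), D#m (iii), E (IV), F# (V), G#m (vi), A#dim (vii°) — E major is indeed IV.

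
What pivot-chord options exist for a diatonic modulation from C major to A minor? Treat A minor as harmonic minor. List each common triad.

Triads in C major: C (I), Dm (ii), Em (iii), F (IV), G (V), Am (vi), Bdim (vii°).
Triads in A minor (harmonic minor): Am (i), Bdim (ii°), Caug (III+), Dm (iv), E (V), F (VI), G#dim (vii°).
Shared triads with their functions: Dm (ii in C major, iv in A minor); F (IV in C major, VI in A minor); Am (vi in C major, i in A minor); Bdim (vii° in C major, ii° in A minor).

Dm, F, Am, Bdim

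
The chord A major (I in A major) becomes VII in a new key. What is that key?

B minor

The numeral VII denotes a major triad on scale degree 7. With A on degree 7, the tonic of the new key is B.
Degree 7 carries a major triad in natural-minor keys, so the destination is B minor.
Check: the diatonic triads of B minor (natural minor) are Bm (i), C#dim (ii°), D (III), Em (iv), F#m (v), G (VI), A (VII) — A major is indeed VII.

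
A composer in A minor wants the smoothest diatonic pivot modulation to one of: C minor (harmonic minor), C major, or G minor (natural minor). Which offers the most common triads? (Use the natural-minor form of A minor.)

Triads of A minor (natural minor): Am (i), Bdim (ii°), C (III), Dm (iv), Em (v), F (VI), G (VII).
C minor (harmonic minor) shares 2: Bdim, G.
C major shares 7: Am, Bdim, C, Dm, Em, F, G.
G minor (natural minor) shares 2: Dm, F.
The most common triads (7) are shared with C major.

C major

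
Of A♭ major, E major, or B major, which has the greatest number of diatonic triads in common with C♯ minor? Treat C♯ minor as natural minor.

E major

Triads of C♯ minor (natural minor): C♯m (i), D♯dim (ii°), E (III), F♯m (iv), G♯m (v), A (VI), B (VII).
A♭ major shares 0: none.
E major shares 7: C♯m, D♯dim, E, F♯m, G♯m, A, B.
B major shares 4: C♯m, E, G♯m, B.
The most common triads (7) are shared with E major.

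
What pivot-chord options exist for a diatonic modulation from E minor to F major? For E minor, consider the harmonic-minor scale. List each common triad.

Am, C

Triads in E minor (harmonic minor): E minor (i), F# diminished (ii°), G augmented (III+), A minor (iv), B major (V), C major (VI), D# diminished (vii°).
Triads in F major: F major (I), G minor (ii), A minor (iii), Bb major (IV), C major (V), D minor (vi), E diminished (vii°).
Shared triads with their functions: A minor (iv in E minor, iii in F major); C major (VI in E minor, V in F major).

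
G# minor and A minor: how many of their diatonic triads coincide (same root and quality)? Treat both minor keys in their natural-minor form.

0

Diatonic triads of G# minor (natural minor): G#m (i), A#dim (ii°), B (III), C#m (iv), D#m (v), E (VI), F# (VII).
Diatonic triads of A minor (natural minor): Am (i), Bdim (ii°), C (III), Dm (iv), Em (v), F (VI), G (VII).
No triad has the same root and quality in both keys.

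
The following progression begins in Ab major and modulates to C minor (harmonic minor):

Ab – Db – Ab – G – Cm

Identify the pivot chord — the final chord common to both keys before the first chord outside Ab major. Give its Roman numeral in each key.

Ab — I in Ab major, VI in C minor

Chords diatonic to Ab major: Ab, Bbm, Cm, Db, Eb, Fm, Gdim.
Reading the progression, the first chord not in that set is G, so the modulation leaves Ab major there.
The chord immediately before G is Ab, which is diatonic to both keys: I in Ab major and VI in C minor.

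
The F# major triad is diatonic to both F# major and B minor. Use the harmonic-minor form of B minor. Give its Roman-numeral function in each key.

The scale of F# major is F# G# A# B C# D# E#; F# is degree 1, and the triad built there (F#-A#-C#) is major, so it is I.
The scale of B minor (harmonic minor) is B C# D E F# G A#; F# is degree 5, and the triad built there (F#-A#-C#) is major, so it is V.

I in F# major; V in B minor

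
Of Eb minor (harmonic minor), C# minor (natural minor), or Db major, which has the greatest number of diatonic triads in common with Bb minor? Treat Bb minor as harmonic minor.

Db major

Triads of Bb minor (harmonic minor): Bb minor (i), C diminished (ii°), Db augmented (III+), Eb minor (iv), F major (V), Gb major (VI), A diminished (vii°).
Eb minor (harmonic minor) shares 1: Ebm.
C# minor (natural minor) shares 0: none.
Db major shares 4: Bbm, Cdim, Ebm, Gb.
The most common triads (4) are shared with Db major.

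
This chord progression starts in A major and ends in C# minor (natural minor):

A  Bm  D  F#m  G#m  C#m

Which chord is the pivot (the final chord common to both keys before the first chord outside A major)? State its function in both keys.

F#m — vi in A major, iv in C# minor

Chords diatonic to A major: A, Bm, C#m, D, E, F#m, G#dim.
Reading the progression, the first chord not in that set is G#m, so the modulation leaves A major there.
The chord immediately before G#m is F#m, which is diatonic to both keys: vi in A major and iv in C# minor.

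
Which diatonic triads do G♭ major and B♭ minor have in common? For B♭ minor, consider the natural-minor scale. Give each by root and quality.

Triads in G♭ major: G♭ (I), A♭m (ii), B♭m (iii), C♭ (IV), D♭ (V), E♭m (vi), Fdim (vii°).
Triads in B♭ minor (natural minor): B♭m (i), Cdim (ii°), D♭ (III), E♭m (iv), Fm (v), G♭ (VI), A♭ (VII).
Shared triads with their functions: G♭ (I in G♭ major, VI in B♭ minor); B♭m (iii in G♭ major, i in B♭ minor); D♭ (V in G♭ major, III in B♭ minor); E♭m (vi in G♭ major, iv in B♭ minor).

G♭, B♭m, D♭, E♭m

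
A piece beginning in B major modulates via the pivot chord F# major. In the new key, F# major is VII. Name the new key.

G# minor

The numeral VII denotes a major triad on scale degree 7. With F# on degree 7, the tonic of the new key is G#.
Degree 7 carries a major triad in natural-minor keys, so the destination is G# minor.
Check: the diatonic triads of G# minor (natural minor) are G#m (i), A#dim (ii°), B (III), C#m (iv), D#m (v), E (VI), F# (VII) — F# major is indeed VII.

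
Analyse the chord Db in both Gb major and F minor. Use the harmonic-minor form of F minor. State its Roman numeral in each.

V in Gb major; VI in F minor

The scale of Gb major is Gb Ab Bb Cb Db Eb F; Db is degree 5, and the triad built there (Db-F-Ab) is major, so it is V.
The scale of F minor (harmonic minor) is F G Ab Bb C Db E; Db is degree 6, and the triad built there (Db-F-Ab) is major, so it is VI.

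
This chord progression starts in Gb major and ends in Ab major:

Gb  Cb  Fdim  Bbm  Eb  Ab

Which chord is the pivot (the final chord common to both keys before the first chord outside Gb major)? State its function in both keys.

Chords diatonic to Gb major: Gb, Abm, Bbm, Cb, Db, Ebm, Fdim.
Reading the progression, the first chord not in that set is Eb, so the modulation leaves Gb major there.
The chord immediately before Eb is Bbm, which is diatonic to both keys: iii in Gb major and ii in Ab major.

Bbm — iii in Gb major, ii in Ab major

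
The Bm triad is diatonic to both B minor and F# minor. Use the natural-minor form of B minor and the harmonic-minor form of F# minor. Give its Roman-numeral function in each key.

The scale of B minor (natural minor) is B C# D E F# G A; B is degree 1, and the triad built there (B-D-F#) is minor, so it is i.
The scale of F# minor (harmonic minor) is F# G# A B C# D E#; B is degree 4, and the triad built there (B-D-F#) is minor, so it is iv.

i in B minor; iv in F# minor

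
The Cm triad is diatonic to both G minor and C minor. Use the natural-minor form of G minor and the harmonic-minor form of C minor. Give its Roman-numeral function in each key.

iv in G minor; i in C minor

The scale of G minor (natural minor) is G A Bb C D Eb F; C is degree 4, and the triad built there (C-Eb-G) is minor, so it is iv.
The scale of C minor (harmonic minor) is C D Eb F G Ab B; C is degree 1, and the triad built there (C-Eb-G) is minor, so it is i.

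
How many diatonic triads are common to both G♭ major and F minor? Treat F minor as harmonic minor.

2

Diatonic triads of G♭ major: G♭ major (I), A♭ minor (ii), B♭ minor (iii), C♭ major (IV), D♭ major (V), E♭ minor (vi), F diminished (vii°).
Diatonic triads of F minor (harmonic minor): F minor (i), G diminished (ii°), A♭ augmented (III+), B♭ minor (iv), C major (V), D♭ major (VI), E diminished (vii°).
Matching root and quality in both lists: B♭ minor, D♭ major.
That gives 2 common triads.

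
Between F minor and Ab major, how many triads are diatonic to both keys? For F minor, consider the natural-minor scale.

7

Diatonic triads of F minor (natural minor): Fm (i), Gdim (ii°), Ab (III), Bbm (iv), Cm (v), Db (VI), Eb (VII).
Diatonic triads of Ab major: Ab (I), Bbm (ii), Cm (iii), Db (IV), Eb (V), Fm (vi), Gdim (vii°).
Matching root and quality in both lists: Fm, Gdim, Ab, Bbm, Cm, Db, Eb.
That gives 7 common triads.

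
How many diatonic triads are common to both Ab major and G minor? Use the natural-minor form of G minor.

Diatonic triads of Ab major: Ab (I), Bbm (ii), Cm (iii), Db (IV), Eb (V), Fm (vi), Gdim (vii°).
Diatonic triads of G minor (natural minor): Gm (i), Adim (ii°), Bb (III), Cm (iv), Dm (v), Eb (VI), F (VII).
Matching root and quality in both lists: Cm, Eb.
That gives 2 common triads.

2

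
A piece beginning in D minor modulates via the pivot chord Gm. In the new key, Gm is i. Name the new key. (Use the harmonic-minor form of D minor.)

G minor

The numeral i denotes a minor triad on scale degree 1. With G on degree 1, the tonic of the new key is G.
Degree 1 carries a minor triad in minor keys, so the destination is G minor.
Check: the diatonic triads of G minor (natural minor) are Gm (i), Adim (ii°), Bb (III), Cm (iv), Dm (v), Eb (VI), F (VII) — Gm is indeed i.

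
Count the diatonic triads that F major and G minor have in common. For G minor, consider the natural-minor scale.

4

Diatonic triads of F major: F (I), Gm (ii), Am (iii), B♭ (IV), C (V), Dm (vi), Edim (vii°).
Diatonic triads of G minor (natural minor): Gm (i), Adim (ii°), B♭ (III), Cm (iv), Dm (v), E♭ (VI), F (VII).
Matching root and quality in both lists: F, Gm, B♭, Dm.
That gives 4 common triads.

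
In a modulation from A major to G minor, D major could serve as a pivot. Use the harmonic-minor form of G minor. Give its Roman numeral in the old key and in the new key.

IV in A major; V in G minor

The scale of A major is A B C# D E F# G#; D is degree 4, and the triad built there (D-F#-A) is major, so it is IV.
The scale of G minor (harmonic minor) is G A Bb C D Eb F#; D is degree 5, and the triad built there (D-F#-A) is major, so it is V.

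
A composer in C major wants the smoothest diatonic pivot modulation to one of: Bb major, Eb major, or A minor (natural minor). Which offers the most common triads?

Triads of C major: C major (I), D minor (ii), E minor (iii), F major (IV), G major (V), A minor (vi), B diminished (vii°).
Bb major shares 2: Dm, F.
Eb major shares 0: none.
A minor (natural minor) shares 7: C, Dm, Em, F, G, Am, Bdim.
The most common triads (7) are shared with A minor.

A minor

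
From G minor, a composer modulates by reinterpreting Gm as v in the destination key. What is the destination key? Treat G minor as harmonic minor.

The numeral v denotes a minor triad on scale degree 5. With G on degree 5, the tonic of the new key is C.
Degree 5 carries a minor triad in natural-minor keys, so the destination is C minor.
Check: the diatonic triads of C minor (natural minor) are Cm (i), Ddim (ii°), Eb (III), Fm (iv), Gm (v), Ab (VI), Bb (VII) — Gm is indeed v.

C minor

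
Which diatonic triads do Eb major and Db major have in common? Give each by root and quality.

Triads in Eb major: Eb (I), Fm (ii), Gm (iii), Ab (IV), Bb (V), Cm (vi), Ddim (vii°).
Triads in Db major: Db (I), Ebm (ii), Fm (iii), Gb (IV), Ab (V), Bbm (vi), Cdim (vii°).
Shared triads with their functions: Fm (ii in Eb major, iii in Db major); Ab (IV in Eb major, V in Db major).

Fm, Ab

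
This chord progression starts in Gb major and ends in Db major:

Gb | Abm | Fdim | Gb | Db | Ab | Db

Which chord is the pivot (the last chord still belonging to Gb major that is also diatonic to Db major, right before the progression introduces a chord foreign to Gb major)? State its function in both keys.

Chords diatonic to Gb major: Gb, Abm, Bbm, Cb, Db, Ebm, Fdim.
Reading the progression, the first chord not in that set is Ab, so the modulation leaves Gb major there.
The chord immediately before Ab is Db, which is diatonic to both keys: V in Gb major and I in Db major.

Db — V in Gb major, I in Db major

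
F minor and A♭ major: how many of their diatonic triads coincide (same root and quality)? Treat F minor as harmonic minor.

4

Diatonic triads of F minor (harmonic minor): Fm (i), Gdim (ii°), A♭aug (III+), B♭m (iv), C (V), D♭ (VI), Edim (vii°).
Diatonic triads of A♭ major: A♭ (I), B♭m (ii), Cm (iii), D♭ (IV), E♭ (V), Fm (vi), Gdim (vii°).
Matching root and quality in both lists: Fm, Gdim, B♭m, D♭.
That gives 4 common triads.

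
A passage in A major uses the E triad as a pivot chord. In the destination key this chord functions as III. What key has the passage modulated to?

The numeral III denotes a major triad on scale degree 3. With E on degree 3, the tonic of the new key is C♯.
Degree 3 carries a major triad in natural-minor keys, so the destination is C♯ minor.
Check: the diatonic triads of C♯ minor (natural minor) are C♯m (i), D♯dim (ii°), E (III), F♯m (iv), G♯m (v), A (VI), B (VII) — E is indeed III.

C♯ minor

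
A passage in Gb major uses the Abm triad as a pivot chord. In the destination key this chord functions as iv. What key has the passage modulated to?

Eb minor

The numeral iv denotes a minor triad on scale degree 4. With Ab on degree 4, the tonic of the new key is Eb.
Degree 4 carries a minor triad in minor keys, so the destination is Eb minor.
Check: the diatonic triads of Eb minor (natural minor) are Ebm (i), Fdim (ii°), Gb (III), Abm (iv), Bbm (v), Cb (VI), Db (VII) — Abm is indeed iv.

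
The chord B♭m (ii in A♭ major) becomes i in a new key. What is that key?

The numeral i denotes a minor triad on scale degree 1. With B♭ on degree 1, the tonic of the new key is B♭.
Degree 1 carries a minor triad in minor keys, so the destination is B♭ minor.
Check: the diatonic triads of B♭ minor (natural minor) are B♭m (i), Cdim (ii°), D♭ (III), E♭m (iv), Fm (v), G♭ (VI), A♭ (VII) — B♭m is indeed i.

B♭ minor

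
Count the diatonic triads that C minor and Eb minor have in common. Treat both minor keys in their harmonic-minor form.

1

Diatonic triads of C minor (harmonic minor): Cm (i), Ddim (ii°), Ebaug (III+), Fm (iv), G (V), Ab (VI), Bdim (vii°).
Diatonic triads of Eb minor (harmonic minor): Ebm (i), Fdim (ii°), Gbaug (III+), Abm (iv), Bb (V), Cb (VI), Ddim (vii°).
Matching root and quality in both lists: Ddim.
That gives 1 common triad.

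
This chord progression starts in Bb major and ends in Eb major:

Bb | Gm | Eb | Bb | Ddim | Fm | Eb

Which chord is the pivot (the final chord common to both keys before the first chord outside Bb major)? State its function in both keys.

Chords diatonic to Bb major: Bb, Cm, Dm, Eb, F, Gm, Adim.
Reading the progression, the first chord not in that set is Ddim, so the modulation leaves Bb major there.
The chord immediately before Ddim is Bb, which is diatonic to both keys: I in Bb major and V in Eb major.

Bb — I in Bb major, V in Eb major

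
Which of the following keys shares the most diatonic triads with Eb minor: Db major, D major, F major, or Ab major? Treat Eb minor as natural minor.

Db major

Triads of Eb minor (natural minor): Eb minor (i), F diminished (ii°), Gb major (III), Ab minor (iv), Bb minor (v), Cb major (VI), Db major (VII).
Db major shares 4: Ebm, Gb, Bbm, Db.
D major shares 0: none.
F major shares 0: none.
Ab major shares 2: Bbm, Db.
The most common triads (4) are shared with Db major.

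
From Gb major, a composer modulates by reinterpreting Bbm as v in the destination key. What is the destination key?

Eb minor

The numeral v denotes a minor triad on scale degree 5. With Bb on degree 5, the tonic of the new key is Eb.
Degree 5 carries a minor triad in natural-minor keys, so the destination is Eb minor.
Check: the diatonic triads of Eb minor (natural minor) are Ebm (i), Fdim (ii°), Gb (III), Abm (iv), Bbm (v), Cb (VI), Db (VII) — Bbm is indeed v.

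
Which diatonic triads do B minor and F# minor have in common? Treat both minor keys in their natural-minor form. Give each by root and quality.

Bm, D, F#m, A

Triads in B minor (natural minor): Bm (i), C#dim (ii°), D (III), Em (iv), F#m (v), G (VI), A (VII).
Triads in F# minor (natural minor): F#m (i), G#dim (ii°), A (III), Bm (iv), C#m (v), D (VI), E (VII).
Shared triads with their functions: Bm (i in B minor, iv in F# minor); D (III in B minor, VI in F# minor); F#m (v in B minor, i in F# minor); A (VII in B minor, III in F# minor).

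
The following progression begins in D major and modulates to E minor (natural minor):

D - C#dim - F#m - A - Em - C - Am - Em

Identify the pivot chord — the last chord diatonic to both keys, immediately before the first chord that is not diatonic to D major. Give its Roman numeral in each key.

Chords diatonic to D major: D, Em, F#m, G, A, Bm, C#dim.
Reading the progression, the first chord not in that set is C, so the modulation leaves D major there.
The chord immediately before C is Em, which is diatonic to both keys: ii in D major and i in E minor.

Em — ii in D major, i in E minor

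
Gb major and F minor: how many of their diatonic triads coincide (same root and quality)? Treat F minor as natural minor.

2

Diatonic triads of Gb major: Gb (I), Abm (ii), Bbm (iii), Cb (IV), Db (V), Ebm (vi), Fdim (vii°).
Diatonic triads of F minor (natural minor): Fm (i), Gdim (ii°), Ab (III), Bbm (iv), Cm (v), Db (VI), Eb (VII).
Matching root and quality in both lists: Bbm, Db.
That gives 2 common triads.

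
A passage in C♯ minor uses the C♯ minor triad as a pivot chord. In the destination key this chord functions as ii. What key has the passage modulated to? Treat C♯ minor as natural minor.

B major

The numeral ii denotes a minor triad on scale degree 2. With C♯ on degree 2, the tonic of the new key is B.
Degree 2 carries a minor triad in major keys, so the destination is B major.
Check: the diatonic triads of B major are B (I), C♯m (ii), D♯m (iii), E (IV), F♯ (V), G♯m (vi), A♯dim (vii°) — C♯ minor is indeed ii.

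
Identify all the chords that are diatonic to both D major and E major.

Triads in D major: D (I), Em (ii), F#m (iii), G (IV), A (V), Bm (vi), C#dim (vii°).
Triads in E major: E (I), F#m (ii), G#m (iii), A (IV), B (V), C#m (vi), D#dim (vii°).
Shared triads with their functions: F#m (iii in D major, ii in E major); A (V in D major, IV in E major).

F#m, A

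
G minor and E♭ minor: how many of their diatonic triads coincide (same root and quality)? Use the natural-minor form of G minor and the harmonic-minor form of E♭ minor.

Diatonic triads of G minor (natural minor): G minor (i), A diminished (ii°), B♭ major (III), C minor (iv), D minor (v), E♭ major (VI), F major (VII).
Diatonic triads of E♭ minor (harmonic minor): E♭ minor (i), F diminished (ii°), G♭ augmented (III+), A♭ minor (iv), B♭ major (V), C♭ major (VI), D diminished (vii°).
Matching root and quality in both lists: B♭ major.
That gives 1 common triad.

1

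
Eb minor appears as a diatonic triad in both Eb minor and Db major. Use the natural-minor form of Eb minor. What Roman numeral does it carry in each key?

i in Eb minor; ii in Db major

The scale of Eb minor (natural minor) is Eb F Gb Ab Bb Cb Db; Eb is degree 1, and the triad built there (Eb-Gb-Bb) is minor, so it is i.
The scale of Db major is Db Eb F Gb Ab Bb C; Eb is degree 2, and the triad built there (Eb-Gb-Bb) is minor, so it is ii.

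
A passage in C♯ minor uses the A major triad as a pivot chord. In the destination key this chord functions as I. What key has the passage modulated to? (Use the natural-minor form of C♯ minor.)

A major

The numeral I denotes a major triad on scale degree 1. With A on degree 1, the tonic of the new key is A.
Degree 1 carries a major triad in major keys, so the destination is A major.
Check: the diatonic triads of A major are A (I), Bm (ii), C♯m (iii), D (IV), E (V), F♯m (vi), G♯dim (vii°) — A major is indeed I.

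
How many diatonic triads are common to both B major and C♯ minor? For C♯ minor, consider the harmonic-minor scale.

Diatonic triads of B major: B (I), C♯m (ii), D♯m (iii), E (IV), F♯ (V), G♯m (vi), A♯dim (vii°).
Diatonic triads of C♯ minor (harmonic minor): C♯m (i), D♯dim (ii°), Eaug (III+), F♯m (iv), G♯ (V), A (VI), B♯dim (vii°).
Matching root and quality in both lists: C♯m.
That gives 1 common triad.

1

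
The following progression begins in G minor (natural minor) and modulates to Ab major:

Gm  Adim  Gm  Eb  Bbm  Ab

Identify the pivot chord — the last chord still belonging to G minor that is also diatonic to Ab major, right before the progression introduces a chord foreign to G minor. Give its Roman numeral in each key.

Eb — VI in G minor, V in Ab major

Chords diatonic to G minor: Gm, Adim, Bb, Cm, Dm, Eb, F.
Reading the progression, the first chord not in that set is Bbm, so the modulation leaves G minor there.
The chord immediately before Bbm is Eb, which is diatonic to both keys: VI in G minor and V in Ab major.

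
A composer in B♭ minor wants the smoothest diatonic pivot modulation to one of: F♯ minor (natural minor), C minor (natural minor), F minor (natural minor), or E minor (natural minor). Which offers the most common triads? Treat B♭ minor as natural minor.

Triads of B♭ minor (natural minor): B♭m (i), Cdim (ii°), D♭ (III), E♭m (iv), Fm (v), G♭ (VI), A♭ (VII).
F♯ minor (natural minor) shares 0: none.
C minor (natural minor) shares 2: Fm, A♭.
F minor (natural minor) shares 4: B♭m, D♭, Fm, A♭.
E minor (natural minor) shares 0: none.
The most common triads (4) are shared with F minor.

F minor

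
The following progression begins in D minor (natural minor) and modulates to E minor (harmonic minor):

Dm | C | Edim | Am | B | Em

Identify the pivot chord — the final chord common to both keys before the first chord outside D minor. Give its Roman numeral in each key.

Am — v in D minor, iv in E minor

Chords diatonic to D minor: Dm, Edim, F, Gm, Am, B♭, C.
Reading the progression, the first chord not in that set is B, so the modulation leaves D minor there.
The chord immediately before B is Am, which is diatonic to both keys: v in D minor and iv in E minor.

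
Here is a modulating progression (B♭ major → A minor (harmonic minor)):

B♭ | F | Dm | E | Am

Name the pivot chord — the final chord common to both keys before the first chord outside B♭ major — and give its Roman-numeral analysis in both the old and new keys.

Dm — iii in B♭ major, iv in A minor

Chords diatonic to B♭ major: B♭, Cm, Dm, E♭, F, Gm, Adim.
Reading the progression, the first chord not in that set is E, so the modulation leaves B♭ major there.
The chord immediately before E is Dm, which is diatonic to both keys: iii in B♭ major and iv in A minor.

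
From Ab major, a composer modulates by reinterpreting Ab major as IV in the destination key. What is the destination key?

Eb major

The numeral IV denotes a major triad on scale degree 4. With Ab on degree 4, the tonic of the new key is Eb.
Degree 4 carries a major triad in major keys, so the destination is Eb major.
Check: the diatonic triads of Eb major are Eb (I), Fm (ii), Gm (iii), Ab (IV), Bb (V), Cm (vi), Ddim (vii°) — Ab major is indeed IV.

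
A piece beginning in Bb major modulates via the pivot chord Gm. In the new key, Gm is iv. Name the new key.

D minor

The numeral iv denotes a minor triad on scale degree 4. With G on degree 4, the tonic of the new key is D.
Degree 4 carries a minor triad in minor keys, so the destination is D minor.
Check: the diatonic triads of D minor (natural minor) are Dm (i), Edim (ii°), F (III), Gm (iv), Am (v), Bb (VI), C (VII) — Gm is indeed iv.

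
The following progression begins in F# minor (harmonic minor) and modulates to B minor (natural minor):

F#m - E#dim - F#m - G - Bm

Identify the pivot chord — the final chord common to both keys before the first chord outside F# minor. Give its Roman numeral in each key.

F#m — i in F# minor, v in B minor

Chords diatonic to F# minor: F#m, G#dim, Aaug, Bm, C#, D, E#dim.
Reading the progression, the first chord not in that set is G, so the modulation leaves F# minor there.
The chord immediately before G is F#m, which is diatonic to both keys: i in F# minor and v in B minor.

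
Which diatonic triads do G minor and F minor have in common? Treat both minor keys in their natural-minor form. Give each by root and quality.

Cm, Eb

Triads in G minor (natural minor): Gm (i), Adim (ii°), Bb (III), Cm (iv), Dm (v), Eb (VI), F (VII).
Triads in F minor (natural minor): Fm (i), Gdim (ii°), Ab (III), Bbm (iv), Cm (v), Db (VI), Eb (VII).
Shared triads with their functions: Cm (iv in G minor, v in F minor); Eb (VI in G minor, VII in F minor).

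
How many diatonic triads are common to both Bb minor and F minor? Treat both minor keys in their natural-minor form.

4

Diatonic triads of Bb minor (natural minor): Bb minor (i), C diminished (ii°), Db major (III), Eb minor (iv), F minor (v), Gb major (VI), Ab major (VII).
Diatonic triads of F minor (natural minor): F minor (i), G diminished (ii°), Ab major (III), Bb minor (iv), C minor (v), Db major (VI), Eb major (VII).
Matching root and quality in both lists: Bb minor, Db major, F minor, Ab major.
That gives 4 common triads.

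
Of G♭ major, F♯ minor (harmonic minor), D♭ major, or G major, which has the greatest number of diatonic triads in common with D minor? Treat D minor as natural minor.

G major

Triads of D minor (natural minor): D minor (i), E diminished (ii°), F major (III), G minor (iv), A minor (v), B♭ major (VI), C major (VII).
G♭ major shares 0: none.
F♯ minor (harmonic minor) shares 0: none.
D♭ major shares 0: none.
G major shares 2: Am, C.
The most common triads (2) are shared with G major.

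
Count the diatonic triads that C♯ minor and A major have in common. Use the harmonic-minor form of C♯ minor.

Diatonic triads of C♯ minor (harmonic minor): C♯ minor (i), D♯ diminished (ii°), E augmented (III+), F♯ minor (iv), G♯ major (V), A major (VI), B♯ diminished (vii°).
Diatonic triads of A major: A major (I), B minor (ii), C♯ minor (iii), D major (IV), E major (V), F♯ minor (vi), G♯ diminished (vii°).
Matching root and quality in both lists: C♯ minor, F♯ minor, A major.
That gives 3 common triads.

3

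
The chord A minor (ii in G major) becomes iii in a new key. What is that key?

The numeral iii denotes a minor triad on scale degree 3. With A on degree 3, the tonic of the new key is F.
Degree 3 carries a minor triad in major keys, so the destination is F major.
Check: the diatonic triads of F major are F (I), Gm (ii), Am (iii), Bb (IV), C (V), Dm (vi), Edim (vii°) — A minor is indeed iii.

F major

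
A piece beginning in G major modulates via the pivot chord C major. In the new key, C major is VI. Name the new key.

The numeral VI denotes a major triad on scale degree 6. With C on degree 6, the tonic of the new key is E.
Degree 6 carries a major triad in minor keys, so the destination is E minor.
Check: the diatonic triads of E minor (natural minor) are Em (i), F♯dim (ii°), G (III), Am (iv), Bm (v), C (VI), D (VII) — C major is indeed VI.

E minor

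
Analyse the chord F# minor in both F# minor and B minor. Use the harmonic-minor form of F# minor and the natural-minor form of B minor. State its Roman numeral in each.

The scale of F# minor (harmonic minor) is F# G# A B C# D E#; F# is degree 1, and the triad built there (F#-A-C#) is minor, so it is i.
The scale of B minor (natural minor) is B C# D E F# G A; F# is degree 5, and the triad built there (F#-A-C#) is minor, so it is v.

i in F# minor; v in B minor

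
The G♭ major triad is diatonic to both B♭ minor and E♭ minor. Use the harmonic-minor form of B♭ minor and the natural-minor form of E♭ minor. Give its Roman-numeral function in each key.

The scale of B♭ minor (harmonic minor) is B♭ C D♭ E♭ F G♭ A; G♭ is degree 6, and the triad built there (G♭-B♭-D♭) is major, so it is VI.
The scale of E♭ minor (natural minor) is E♭ F G♭ A♭ B♭ C♭ D♭; G♭ is degree 3, and the triad built there (G♭-B♭-D♭) is major, so it is III.

VI in B♭ minor; III in E♭ minor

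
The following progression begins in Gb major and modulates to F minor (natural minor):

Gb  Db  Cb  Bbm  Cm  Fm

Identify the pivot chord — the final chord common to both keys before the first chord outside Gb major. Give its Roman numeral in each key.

Chords diatonic to Gb major: Gb, Abm, Bbm, Cb, Db, Ebm, Fdim.
Reading the progression, the first chord not in that set is Cm, so the modulation leaves Gb major there.
The chord immediately before Cm is Bbm, which is diatonic to both keys: iii in Gb major and iv in F minor.

Bbm — iii in Gb major, iv in F minor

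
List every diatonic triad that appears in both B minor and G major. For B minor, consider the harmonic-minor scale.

Triads in B minor (harmonic minor): Bm (i), C♯dim (ii°), Daug (III+), Em (iv), F♯ (V), G (VI), A♯dim (vii°).
Triads in G major: G (I), Am (ii), Bm (iii), C (IV), D (V), Em (vi), F♯dim (vii°).
Shared triads with their functions: Bm (i in B minor, iii in G major); Em (iv in B minor, vi in G major); G (VI in B minor, I in G major).

Bm, Em, G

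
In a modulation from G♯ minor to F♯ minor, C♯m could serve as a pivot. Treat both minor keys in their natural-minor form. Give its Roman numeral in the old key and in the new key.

iv in G♯ minor; v in F♯ minor

The scale of G♯ minor (natural minor) is G♯ A♯ B C♯ D♯ E F♯; C♯ is degree 4, and the triad built there (C♯-E-G♯) is minor, so it is iv.
The scale of F♯ minor (natural minor) is F♯ G♯ A B C♯ D E; C♯ is degree 5, and the triad built there (C♯-E-G♯) is minor, so it is v.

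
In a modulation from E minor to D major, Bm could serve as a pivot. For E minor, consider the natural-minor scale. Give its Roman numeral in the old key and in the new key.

The scale of E minor (natural minor) is E F♯ G A B C D; B is degree 5, and the triad built there (B-D-F♯) is minor, so it is v.
The scale of D major is D E F♯ G A B C♯; B is degree 6, and the triad built there (B-D-F♯) is minor, so it is vi.

v in E minor; vi in D major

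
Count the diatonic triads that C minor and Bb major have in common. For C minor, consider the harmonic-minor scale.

1

Diatonic triads of C minor (harmonic minor): Cm (i), Ddim (ii°), Ebaug (III+), Fm (iv), G (V), Ab (VI), Bdim (vii°).
Diatonic triads of Bb major: Bb (I), Cm (ii), Dm (iii), Eb (IV), F (V), Gm (vi), Adim (vii°).
Matching root and quality in both lists: Cm.
That gives 1 common triad.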